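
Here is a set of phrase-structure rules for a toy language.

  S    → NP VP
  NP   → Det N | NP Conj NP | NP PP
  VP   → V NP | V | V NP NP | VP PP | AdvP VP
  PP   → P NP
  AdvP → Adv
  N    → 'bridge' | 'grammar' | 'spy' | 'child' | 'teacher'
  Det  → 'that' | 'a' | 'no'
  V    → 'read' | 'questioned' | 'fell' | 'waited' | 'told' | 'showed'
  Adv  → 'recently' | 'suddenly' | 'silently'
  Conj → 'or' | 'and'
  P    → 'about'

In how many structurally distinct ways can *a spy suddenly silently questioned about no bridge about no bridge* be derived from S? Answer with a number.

9

Two of the 9 distinct bracketings:
[S [NP [Det a] [N spy]] [VP [VP [AdvP [Adv suddenly]] [VP [AdvP [Adv silently]] [VP [V questioned]]]] [PP [P about] [NP [NP [Det no] [N bridge]] [PP [P about] [NP [Det no] [N bridge]]]]]]]
[S [NP [Det a] [N spy]] [VP [VP [VP [AdvP [Adv suddenly]] [VP [AdvP [Adv silently]] [VP [V questioned]]]] [PP [P about] [NP [Det no] [N bridge]]]] [PP [P about] [NP [Det no] [N bridge]]]]]
The difference turns on whether NP → NP PP is used at the relevant span, versus an alternative expansion of NP.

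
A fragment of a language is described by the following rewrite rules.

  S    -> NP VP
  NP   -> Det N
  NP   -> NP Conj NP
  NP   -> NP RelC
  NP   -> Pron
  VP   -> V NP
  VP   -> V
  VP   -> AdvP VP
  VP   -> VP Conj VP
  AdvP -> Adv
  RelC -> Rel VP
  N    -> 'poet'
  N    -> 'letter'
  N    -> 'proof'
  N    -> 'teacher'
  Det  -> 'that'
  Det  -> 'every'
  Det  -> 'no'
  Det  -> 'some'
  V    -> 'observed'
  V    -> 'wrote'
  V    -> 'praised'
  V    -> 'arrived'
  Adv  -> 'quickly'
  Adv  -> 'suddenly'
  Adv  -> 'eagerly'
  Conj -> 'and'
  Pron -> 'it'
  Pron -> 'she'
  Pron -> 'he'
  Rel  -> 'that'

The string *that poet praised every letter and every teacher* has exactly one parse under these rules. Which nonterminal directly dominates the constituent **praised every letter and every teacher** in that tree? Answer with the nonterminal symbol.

S

S
  NP
    Det: that
    N: poet
  VP
    V: praised
    NP
      NP
        Det: every
        N: letter
      Conj: and
      NP
        Det: every
        N: teacher
The span 'praised every letter and every teacher' is the VP node built by VP → V NP.
Its mother is the S built by S → NP VP.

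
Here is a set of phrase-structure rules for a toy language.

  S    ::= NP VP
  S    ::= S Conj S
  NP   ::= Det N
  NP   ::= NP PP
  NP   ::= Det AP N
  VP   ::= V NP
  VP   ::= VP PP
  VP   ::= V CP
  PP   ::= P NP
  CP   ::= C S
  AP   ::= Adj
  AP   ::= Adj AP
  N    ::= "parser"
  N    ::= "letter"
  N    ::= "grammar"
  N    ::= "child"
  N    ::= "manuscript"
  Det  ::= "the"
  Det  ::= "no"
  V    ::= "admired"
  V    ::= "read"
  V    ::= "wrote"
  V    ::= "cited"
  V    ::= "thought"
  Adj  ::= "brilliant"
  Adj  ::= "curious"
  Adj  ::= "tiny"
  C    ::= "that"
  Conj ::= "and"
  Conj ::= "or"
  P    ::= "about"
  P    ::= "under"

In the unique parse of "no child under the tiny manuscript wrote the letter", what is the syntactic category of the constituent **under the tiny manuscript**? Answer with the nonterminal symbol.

[S [NP [NP [Det no] [N child]] [PP [P under] [NP [Det the] [AP [Adj tiny]] [N manuscript]]]] [VP [V wrote] [NP [Det the] [N letter]]]]
The span 'under the tiny manuscript' is the PP node built by PP → P NP.

PP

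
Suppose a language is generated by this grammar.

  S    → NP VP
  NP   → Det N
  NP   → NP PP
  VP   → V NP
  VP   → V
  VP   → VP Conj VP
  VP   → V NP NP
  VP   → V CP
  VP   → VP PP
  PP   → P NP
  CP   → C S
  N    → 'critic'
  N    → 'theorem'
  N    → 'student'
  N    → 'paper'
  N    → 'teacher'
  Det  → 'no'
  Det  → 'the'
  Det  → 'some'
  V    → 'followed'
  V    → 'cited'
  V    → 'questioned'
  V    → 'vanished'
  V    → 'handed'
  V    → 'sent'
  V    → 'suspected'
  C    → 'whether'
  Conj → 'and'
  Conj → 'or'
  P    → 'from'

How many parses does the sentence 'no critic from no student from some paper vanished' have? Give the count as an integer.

The two bracketings:
[S [NP [NP [Det no] [N critic]] [PP [P from] [NP [NP [Det no] [N student]] [PP [P from] [NP [Det some] [N paper]]]]]] [VP [V vanished]]]
[S [NP [NP [NP [Det no] [N critic]] [PP [P from] [NP [Det no] [N student]]]] [PP [P from] [NP [Det some] [N paper]]]] [VP [V vanished]]]
The trees differ in how a recursive rule is bracketed over the same span.

2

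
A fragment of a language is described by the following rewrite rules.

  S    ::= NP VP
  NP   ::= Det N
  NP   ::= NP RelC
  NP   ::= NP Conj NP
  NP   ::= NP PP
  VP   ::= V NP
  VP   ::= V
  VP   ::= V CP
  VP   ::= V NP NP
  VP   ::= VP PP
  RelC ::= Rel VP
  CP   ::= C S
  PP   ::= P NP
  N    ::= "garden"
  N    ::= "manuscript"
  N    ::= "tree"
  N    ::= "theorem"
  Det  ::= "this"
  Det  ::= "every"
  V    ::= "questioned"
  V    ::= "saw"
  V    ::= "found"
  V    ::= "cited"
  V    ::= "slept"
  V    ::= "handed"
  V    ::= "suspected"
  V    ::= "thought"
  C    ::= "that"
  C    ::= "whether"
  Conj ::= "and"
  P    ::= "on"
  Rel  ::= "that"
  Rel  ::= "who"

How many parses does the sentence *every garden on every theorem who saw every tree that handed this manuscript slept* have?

7

Two of the 7 distinct bracketings:
[S [NP [NP [NP [Det every] [N garden]] [PP [P on] [NP [Det every] [N theorem]]]] [RelC [Rel who] [VP [V saw] [NP [NP [Det every] [N tree]] [RelC [Rel that] [VP [V handed] [NP [Det this] [N manuscript]]]]]]]] [VP [V slept]]]
[S [NP [NP [NP [Det every] [N garden]] [PP [P on] [NP [Det every] [N theorem]]]] [RelC [Rel who] [VP [V saw] [NP [NP [Det every] [N tree]] [RelC [Rel that] [VP [V handed]]]] [NP [Det this] [N manuscript]]]]] [VP [V slept]]]
The difference turns on whether VP → V NP is used at the relevant span, versus an alternative expansion of VP.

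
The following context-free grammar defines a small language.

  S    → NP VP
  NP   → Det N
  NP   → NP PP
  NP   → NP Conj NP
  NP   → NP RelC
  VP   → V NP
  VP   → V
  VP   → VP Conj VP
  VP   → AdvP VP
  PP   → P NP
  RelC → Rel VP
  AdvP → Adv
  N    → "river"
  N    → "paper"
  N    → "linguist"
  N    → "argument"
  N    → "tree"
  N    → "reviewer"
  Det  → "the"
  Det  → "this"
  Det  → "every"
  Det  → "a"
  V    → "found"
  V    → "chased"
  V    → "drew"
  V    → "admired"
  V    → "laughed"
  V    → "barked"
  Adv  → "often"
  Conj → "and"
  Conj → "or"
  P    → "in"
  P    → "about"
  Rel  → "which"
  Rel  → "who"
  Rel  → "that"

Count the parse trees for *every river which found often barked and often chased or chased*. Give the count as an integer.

Two of the 7 distinct bracketings:
[S [NP [NP [Det every] [N river]] [RelC [Rel which] [VP [V found]]]] [VP [VP [AdvP [Adv often]] [VP [V barked]]] [Conj and] [VP [VP [AdvP [Adv often]] [VP [V chased]]] [Conj or] [VP [V chased]]]]]
[S [NP [NP [Det every] [N river]] [RelC [Rel which] [VP [V found]]]] [VP [VP [AdvP [Adv often]] [VP [V barked]]] [Conj and] [VP [AdvP [Adv often]] [VP [VP [V chased]] [Conj or] [VP [V chased]]]]]]
The trees differ in how a recursive rule is bracketed over the same span.

7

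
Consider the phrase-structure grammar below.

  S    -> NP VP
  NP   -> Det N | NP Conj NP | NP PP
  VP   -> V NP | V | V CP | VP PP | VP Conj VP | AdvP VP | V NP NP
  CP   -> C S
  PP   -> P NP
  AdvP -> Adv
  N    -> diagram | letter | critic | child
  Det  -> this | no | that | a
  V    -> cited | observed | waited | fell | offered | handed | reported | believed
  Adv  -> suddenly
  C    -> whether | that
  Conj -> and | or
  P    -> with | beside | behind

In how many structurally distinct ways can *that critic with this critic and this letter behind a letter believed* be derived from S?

5

Two of the 5 distinct bracketings:
[S [NP [NP [NP [Det that] [N critic]] [PP [P with] [NP [Det this] [N critic]]]] [Conj and] [NP [NP [Det this] [N letter]] [PP [P behind] [NP [Det a] [N letter]]]]] [VP [V believed]]]
[S [NP [NP [Det that] [N critic]] [PP [P with] [NP [NP [Det this] [N critic]] [Conj and] [NP [NP [Det this] [N letter]] [PP [P behind] [NP [Det a] [N letter]]]]]]] [VP [V believed]]]
The trees differ in how a recursive rule is bracketed over the same span.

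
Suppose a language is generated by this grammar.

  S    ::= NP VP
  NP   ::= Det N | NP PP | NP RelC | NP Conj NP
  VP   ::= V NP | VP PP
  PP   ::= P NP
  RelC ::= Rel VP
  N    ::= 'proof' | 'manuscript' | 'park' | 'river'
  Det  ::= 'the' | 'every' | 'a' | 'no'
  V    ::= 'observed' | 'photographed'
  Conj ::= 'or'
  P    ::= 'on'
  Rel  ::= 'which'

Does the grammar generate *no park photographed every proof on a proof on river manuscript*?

Ungrammatical

A P word can never sit immediately before an N word in any string this grammar generates, so the substring 'on river' rules out a derivation.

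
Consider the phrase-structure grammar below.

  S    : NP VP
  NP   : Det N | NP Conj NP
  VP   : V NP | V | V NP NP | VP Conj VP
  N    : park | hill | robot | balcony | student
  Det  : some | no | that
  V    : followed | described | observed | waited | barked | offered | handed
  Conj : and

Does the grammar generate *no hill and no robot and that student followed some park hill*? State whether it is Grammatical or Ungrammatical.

Ungrammatical

An N word can never sit immediately before an N word in any string this grammar generates, so the substring 'park hill' rules out a derivation.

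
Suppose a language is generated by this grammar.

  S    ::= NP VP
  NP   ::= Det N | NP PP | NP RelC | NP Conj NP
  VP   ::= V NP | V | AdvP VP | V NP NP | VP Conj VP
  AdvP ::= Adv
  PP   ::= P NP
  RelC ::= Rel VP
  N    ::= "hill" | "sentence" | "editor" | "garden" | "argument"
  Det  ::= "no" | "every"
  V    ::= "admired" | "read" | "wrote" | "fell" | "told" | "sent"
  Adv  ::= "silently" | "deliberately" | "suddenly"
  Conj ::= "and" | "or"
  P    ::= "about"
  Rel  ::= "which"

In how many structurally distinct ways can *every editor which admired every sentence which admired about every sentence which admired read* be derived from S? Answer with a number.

7

Two of the 7 distinct bracketings:
[S [NP [NP [NP [Det every] [N editor]] [RelC [Rel which] [VP [V admired] [NP [NP [Det every] [N sentence]] [RelC [Rel which] [VP [V admired]]]]]]] [PP [P about] [NP [NP [Det every] [N sentence]] [RelC [Rel which] [VP [V admired]]]]]] [VP [V read]]]
[S [NP [NP [NP [NP [Det every] [N editor]] [RelC [Rel which] [VP [V admired] [NP [Det every] [N sentence]]]]] [RelC [Rel which] [VP [V admired]]]] [PP [P about] [NP [NP [Det every] [N sentence]] [RelC [Rel which] [VP [V admired]]]]]] [VP [V read]]]
The trees differ in how a recursive rule is bracketed over the same span.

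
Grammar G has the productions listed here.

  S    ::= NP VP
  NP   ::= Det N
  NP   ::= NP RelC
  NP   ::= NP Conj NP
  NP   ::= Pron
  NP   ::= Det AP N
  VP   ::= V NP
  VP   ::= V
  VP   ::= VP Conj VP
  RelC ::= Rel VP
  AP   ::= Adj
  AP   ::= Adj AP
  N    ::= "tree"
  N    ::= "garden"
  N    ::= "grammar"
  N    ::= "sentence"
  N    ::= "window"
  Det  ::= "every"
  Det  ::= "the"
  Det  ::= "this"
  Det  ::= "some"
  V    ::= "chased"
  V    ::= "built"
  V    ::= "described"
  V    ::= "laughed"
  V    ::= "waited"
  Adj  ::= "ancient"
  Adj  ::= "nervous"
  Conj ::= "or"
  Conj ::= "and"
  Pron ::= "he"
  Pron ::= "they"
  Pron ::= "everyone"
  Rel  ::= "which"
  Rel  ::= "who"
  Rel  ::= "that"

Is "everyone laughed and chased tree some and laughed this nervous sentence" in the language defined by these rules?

Ungrammatical

A V word can never sit immediately before an N word in any string this grammar generates, so the substring 'chased tree' rules out a derivation.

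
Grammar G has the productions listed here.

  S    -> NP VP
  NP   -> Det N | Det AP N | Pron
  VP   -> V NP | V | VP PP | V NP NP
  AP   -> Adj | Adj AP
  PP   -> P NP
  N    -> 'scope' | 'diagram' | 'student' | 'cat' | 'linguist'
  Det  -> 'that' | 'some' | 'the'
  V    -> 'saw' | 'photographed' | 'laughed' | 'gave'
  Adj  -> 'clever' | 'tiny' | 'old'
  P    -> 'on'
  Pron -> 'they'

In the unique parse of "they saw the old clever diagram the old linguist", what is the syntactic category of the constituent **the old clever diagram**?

NP

S
  NP
    Pron: they
  VP
    V: saw
    NP
      Det: the
      AP
        Adj: old
        AP
          Adj: clever
      N: diagram
    NP
      Det: the
      AP
        Adj: old
      N: linguist
The span 'the old clever diagram' is the NP node built by NP → Det AP N.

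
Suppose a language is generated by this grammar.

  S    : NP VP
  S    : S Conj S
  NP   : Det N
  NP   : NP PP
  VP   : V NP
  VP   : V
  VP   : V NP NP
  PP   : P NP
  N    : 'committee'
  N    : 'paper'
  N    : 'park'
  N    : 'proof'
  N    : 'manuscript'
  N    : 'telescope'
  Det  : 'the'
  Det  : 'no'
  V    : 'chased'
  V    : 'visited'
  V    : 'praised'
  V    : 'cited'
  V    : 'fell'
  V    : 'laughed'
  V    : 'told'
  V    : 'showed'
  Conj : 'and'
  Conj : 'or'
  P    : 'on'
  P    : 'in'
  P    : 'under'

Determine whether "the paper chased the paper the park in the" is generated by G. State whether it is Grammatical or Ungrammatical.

For S → NP VP, the only prefix that parses as NP is 'the paper', but the remainder 'chased the paper the park in the' is not a VP under these rules. The alternative S rule S → S Conj S likewise has no satisfying split.

Ungrammatical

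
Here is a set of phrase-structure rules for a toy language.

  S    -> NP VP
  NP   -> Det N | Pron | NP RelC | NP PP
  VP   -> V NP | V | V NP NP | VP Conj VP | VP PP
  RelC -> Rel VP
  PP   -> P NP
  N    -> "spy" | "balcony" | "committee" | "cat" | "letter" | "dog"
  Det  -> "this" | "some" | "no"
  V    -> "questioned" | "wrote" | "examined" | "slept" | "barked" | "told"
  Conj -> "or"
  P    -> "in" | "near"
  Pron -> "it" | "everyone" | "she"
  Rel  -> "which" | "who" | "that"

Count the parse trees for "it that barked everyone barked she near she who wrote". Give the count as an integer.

3

Two of the 3 distinct bracketings:
[S [NP [NP [Pron it]] [RelC [Rel that] [VP [V barked] [NP [Pron everyone]]]]] [VP [V barked] [NP [NP [NP [Pron she]] [PP [P near] [NP [Pron she]]]] [RelC [Rel who] [VP [V wrote]]]]]]
[S [NP [NP [Pron it]] [RelC [Rel that] [VP [V barked] [NP [Pron everyone]]]]] [VP [V barked] [NP [NP [Pron she]] [PP [P near] [NP [NP [Pron she]] [RelC [Rel who] [VP [V wrote]]]]]]]]
The trees differ in how a recursive rule is bracketed over the same span.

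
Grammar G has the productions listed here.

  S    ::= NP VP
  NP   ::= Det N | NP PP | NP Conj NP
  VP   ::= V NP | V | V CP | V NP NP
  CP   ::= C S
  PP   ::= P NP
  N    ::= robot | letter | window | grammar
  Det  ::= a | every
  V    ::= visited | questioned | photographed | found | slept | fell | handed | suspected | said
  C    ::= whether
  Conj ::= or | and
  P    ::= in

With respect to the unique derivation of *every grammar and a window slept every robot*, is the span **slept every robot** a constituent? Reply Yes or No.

Yes

[S [NP [NP [Det every] [N grammar]] [Conj and] [NP [Det a] [N window]]] [VP [V slept] [NP [Det every] [N robot]]]]
The words 'slept every robot' are exhaustively dominated by a single VP node (built by VP → V NP), so they form a constituent.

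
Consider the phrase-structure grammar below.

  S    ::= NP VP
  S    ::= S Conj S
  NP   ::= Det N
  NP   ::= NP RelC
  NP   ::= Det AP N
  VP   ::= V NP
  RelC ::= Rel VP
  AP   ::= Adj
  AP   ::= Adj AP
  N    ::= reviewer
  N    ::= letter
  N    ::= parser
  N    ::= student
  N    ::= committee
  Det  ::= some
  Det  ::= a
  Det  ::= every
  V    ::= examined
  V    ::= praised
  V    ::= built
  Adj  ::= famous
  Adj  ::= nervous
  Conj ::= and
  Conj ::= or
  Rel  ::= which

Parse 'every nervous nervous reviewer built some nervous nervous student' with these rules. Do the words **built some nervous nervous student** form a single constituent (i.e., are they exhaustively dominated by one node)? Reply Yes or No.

[S [NP [Det every] [AP [Adj nervous] [AP [Adj nervous]]] [N reviewer]] [VP [V built] [NP [Det some] [AP [Adj nervous] [AP [Adj nervous]]] [N student]]]]
The words 'built some nervous nervous student' are exhaustively dominated by a single VP node (built by VP → V NP), so they form a constituent.

Yes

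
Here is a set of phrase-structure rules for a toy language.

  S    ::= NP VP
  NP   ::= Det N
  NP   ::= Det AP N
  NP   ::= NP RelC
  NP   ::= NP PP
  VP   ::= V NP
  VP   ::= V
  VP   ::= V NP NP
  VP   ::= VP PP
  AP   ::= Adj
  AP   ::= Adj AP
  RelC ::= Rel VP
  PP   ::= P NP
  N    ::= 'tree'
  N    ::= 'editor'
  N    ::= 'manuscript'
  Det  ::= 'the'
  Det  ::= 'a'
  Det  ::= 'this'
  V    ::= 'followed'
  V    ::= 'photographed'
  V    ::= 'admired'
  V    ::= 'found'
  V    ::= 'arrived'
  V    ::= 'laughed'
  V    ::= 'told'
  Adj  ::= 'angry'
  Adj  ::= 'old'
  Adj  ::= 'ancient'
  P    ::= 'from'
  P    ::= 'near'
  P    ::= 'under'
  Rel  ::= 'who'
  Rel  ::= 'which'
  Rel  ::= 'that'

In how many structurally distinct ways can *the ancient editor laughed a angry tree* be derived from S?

1

[S [NP [Det the] [AP [Adj ancient]] [N editor]] [VP [V laughed] [NP [Det a] [AP [Adj angry]] [N tree]]]]
No rule offers an alternative attachment or grouping for any span, so this is the only derivation.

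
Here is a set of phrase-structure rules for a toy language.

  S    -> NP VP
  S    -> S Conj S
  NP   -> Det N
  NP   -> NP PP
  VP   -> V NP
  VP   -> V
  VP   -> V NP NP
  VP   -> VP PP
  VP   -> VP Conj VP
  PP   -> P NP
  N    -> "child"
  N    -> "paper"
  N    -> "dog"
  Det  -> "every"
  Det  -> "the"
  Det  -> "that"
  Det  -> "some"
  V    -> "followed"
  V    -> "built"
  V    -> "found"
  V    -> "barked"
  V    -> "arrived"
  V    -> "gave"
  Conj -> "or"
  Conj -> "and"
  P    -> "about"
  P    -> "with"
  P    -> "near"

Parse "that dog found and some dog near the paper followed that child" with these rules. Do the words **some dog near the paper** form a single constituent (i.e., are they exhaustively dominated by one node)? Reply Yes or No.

Yes

[S [S [NP [Det that] [N dog]] [VP [V found]]] [Conj and] [S [NP [NP [Det some] [N dog]] [PP [P near] [NP [Det the] [N paper]]]] [VP [V followed] [NP [Det that] [N child]]]]]
The words 'some dog near the paper' are exhaustively dominated by a single NP node (built by NP → NP PP), so they form a constituent.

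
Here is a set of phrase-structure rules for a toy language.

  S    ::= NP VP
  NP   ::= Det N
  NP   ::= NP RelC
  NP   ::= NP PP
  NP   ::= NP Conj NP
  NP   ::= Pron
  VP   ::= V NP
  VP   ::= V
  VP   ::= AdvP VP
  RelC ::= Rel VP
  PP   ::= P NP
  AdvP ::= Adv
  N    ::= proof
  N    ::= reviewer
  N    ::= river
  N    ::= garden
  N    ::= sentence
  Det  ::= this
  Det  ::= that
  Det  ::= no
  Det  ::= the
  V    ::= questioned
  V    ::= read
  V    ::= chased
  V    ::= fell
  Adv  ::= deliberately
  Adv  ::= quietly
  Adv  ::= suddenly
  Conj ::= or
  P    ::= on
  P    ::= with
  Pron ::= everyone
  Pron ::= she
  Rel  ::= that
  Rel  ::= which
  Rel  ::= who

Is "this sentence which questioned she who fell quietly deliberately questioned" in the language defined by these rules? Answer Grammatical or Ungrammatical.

Grammatical

S
  NP
    NP
      Det: this
      N: sentence
    RelC
      Rel: which
      VP
        V: questioned
        NP
          NP
            Pron: she
          RelC
            Rel: who
            VP
              V: fell
  VP
    AdvP
      Adv: quietly
    VP
      AdvP
        Adv: deliberately
      VP
        V: questioned
Each bracket corresponds to one application of a listed rule, so the string is derivable from S.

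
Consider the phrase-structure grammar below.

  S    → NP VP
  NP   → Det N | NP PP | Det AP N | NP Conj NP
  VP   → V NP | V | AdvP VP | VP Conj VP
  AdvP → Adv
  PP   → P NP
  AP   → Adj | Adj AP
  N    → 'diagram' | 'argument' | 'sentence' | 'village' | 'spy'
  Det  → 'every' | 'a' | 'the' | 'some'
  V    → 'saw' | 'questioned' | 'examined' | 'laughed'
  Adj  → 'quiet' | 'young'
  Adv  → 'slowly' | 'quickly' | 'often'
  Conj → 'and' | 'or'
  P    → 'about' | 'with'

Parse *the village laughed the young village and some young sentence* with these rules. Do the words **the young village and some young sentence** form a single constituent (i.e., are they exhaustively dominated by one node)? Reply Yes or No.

[S [NP [Det the] [N village]] [VP [V laughed] [NP [NP [Det the] [AP [Adj young]] [N village]] [Conj and] [NP [Det some] [AP [Adj young]] [N sentence]]]]]
The words 'the young village and some young sentence' are exhaustively dominated by a single NP node (built by NP → NP Conj NP), so they form a constituent.

Yes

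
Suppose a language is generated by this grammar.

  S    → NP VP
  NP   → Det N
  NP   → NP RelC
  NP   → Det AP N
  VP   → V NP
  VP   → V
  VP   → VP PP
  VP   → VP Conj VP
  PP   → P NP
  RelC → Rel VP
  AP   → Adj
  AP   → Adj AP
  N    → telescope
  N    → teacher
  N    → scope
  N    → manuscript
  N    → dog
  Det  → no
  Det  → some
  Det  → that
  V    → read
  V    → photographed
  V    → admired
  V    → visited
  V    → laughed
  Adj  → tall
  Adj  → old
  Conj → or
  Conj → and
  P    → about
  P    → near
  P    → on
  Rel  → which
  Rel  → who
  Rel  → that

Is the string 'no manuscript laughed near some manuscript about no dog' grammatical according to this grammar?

Grammatical

S
  NP
    Det: no
    N: manuscript
  VP
    VP
      VP
        V: laughed
      PP
        P: near
        NP
          Det: some
          N: manuscript
    PP
      P: about
      NP
        Det: no
        N: dog
Every word is introduced by a lexical rule and the phrasal rules combine the resulting categories into a single S.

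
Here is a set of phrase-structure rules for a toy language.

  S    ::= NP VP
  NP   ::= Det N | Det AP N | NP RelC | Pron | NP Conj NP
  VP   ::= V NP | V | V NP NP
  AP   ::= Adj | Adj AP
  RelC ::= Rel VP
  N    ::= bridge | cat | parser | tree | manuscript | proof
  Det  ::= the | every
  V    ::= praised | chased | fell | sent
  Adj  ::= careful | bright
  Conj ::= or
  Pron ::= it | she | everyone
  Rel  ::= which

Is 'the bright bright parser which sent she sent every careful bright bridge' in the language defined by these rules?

Grammatical

[S [NP [NP [Det the] [AP [Adj bright] [AP [Adj bright]]] [N parser]] [RelC [Rel which] [VP [V sent] [NP [Pron she]]]]] [VP [V sent] [NP [Det every] [AP [Adj careful] [AP [Adj bright]]] [N bridge]]]]
The bracketing above is licensed at every node by one of the given productions, with S at the root.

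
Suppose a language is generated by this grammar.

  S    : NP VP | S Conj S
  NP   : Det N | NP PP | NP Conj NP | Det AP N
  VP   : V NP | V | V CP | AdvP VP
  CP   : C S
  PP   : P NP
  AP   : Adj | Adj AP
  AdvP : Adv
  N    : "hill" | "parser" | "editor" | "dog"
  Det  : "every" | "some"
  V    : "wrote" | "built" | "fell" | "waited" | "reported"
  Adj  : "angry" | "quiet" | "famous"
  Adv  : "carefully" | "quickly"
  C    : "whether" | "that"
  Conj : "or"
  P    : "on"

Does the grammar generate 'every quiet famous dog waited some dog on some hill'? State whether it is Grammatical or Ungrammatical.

S
  NP
    Det: every
    AP
      Adj: quiet
      AP
        Adj: famous
    N: dog
  VP
    V: waited
    NP
      NP
        Det: some
        N: dog
      PP
        P: on
        NP
          Det: some
          N: hill
Every word is introduced by a lexical rule and the phrasal rules combine the resulting categories into a single S.

Grammatical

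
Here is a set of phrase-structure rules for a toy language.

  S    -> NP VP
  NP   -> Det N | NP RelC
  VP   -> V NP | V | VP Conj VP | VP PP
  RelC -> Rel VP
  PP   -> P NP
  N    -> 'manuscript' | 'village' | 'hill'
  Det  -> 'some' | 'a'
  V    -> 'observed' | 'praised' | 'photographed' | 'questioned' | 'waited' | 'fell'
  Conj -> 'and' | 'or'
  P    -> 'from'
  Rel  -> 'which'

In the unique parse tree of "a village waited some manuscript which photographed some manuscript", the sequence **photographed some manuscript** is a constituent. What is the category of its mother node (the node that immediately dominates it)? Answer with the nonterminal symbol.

S
  NP
    Det: a
    N: village
  VP
    V: waited
    NP
      NP
        Det: some
        N: manuscript
      RelC
        Rel: which
        VP
          V: photographed
          NP
            Det: some
            N: manuscript
The span 'photographed some manuscript' is the VP node built by VP → V NP.
Its mother is the RelC built by RelC → Rel VP.

RelC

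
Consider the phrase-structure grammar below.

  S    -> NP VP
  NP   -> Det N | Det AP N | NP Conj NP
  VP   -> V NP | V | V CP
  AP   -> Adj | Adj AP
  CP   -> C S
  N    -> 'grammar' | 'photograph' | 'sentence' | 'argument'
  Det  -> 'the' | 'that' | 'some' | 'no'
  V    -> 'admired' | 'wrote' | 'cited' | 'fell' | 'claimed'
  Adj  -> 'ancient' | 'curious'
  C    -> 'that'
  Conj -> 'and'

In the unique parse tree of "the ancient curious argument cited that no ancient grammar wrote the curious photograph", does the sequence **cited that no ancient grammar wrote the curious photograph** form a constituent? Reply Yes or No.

[S [NP [Det the] [AP [Adj ancient] [AP [Adj curious]]] [N argument]] [VP [V cited] [CP [C that] [S [NP [Det no] [AP [Adj ancient]] [N grammar]] [VP [V wrote] [NP [Det the] [AP [Adj curious]] [N photograph]]]]]]]
The words 'cited that no ancient grammar wrote the curious photograph' are exhaustively dominated by a single VP node (built by VP → V CP), so they form a constituent.

Yes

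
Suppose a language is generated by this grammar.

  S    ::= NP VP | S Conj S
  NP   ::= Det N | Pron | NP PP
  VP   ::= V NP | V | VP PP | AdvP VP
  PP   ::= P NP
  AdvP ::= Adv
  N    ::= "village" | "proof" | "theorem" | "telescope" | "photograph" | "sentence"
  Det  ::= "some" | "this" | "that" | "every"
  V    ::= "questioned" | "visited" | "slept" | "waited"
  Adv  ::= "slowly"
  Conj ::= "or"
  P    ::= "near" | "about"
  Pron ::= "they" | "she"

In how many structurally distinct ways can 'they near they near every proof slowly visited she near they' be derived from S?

6

Two of the 6 distinct bracketings:
[S [NP [NP [Pron they]] [PP [P near] [NP [NP [Pron they]] [PP [P near] [NP [Det every] [N proof]]]]]] [VP [VP [AdvP [Adv slowly]] [VP [V visited] [NP [Pron she]]]] [PP [P near] [NP [Pron they]]]]]
[S [NP [NP [Pron they]] [PP [P near] [NP [NP [Pron they]] [PP [P near] [NP [Det every] [N proof]]]]]] [VP [AdvP [Adv slowly]] [VP [V visited] [NP [NP [Pron she]] [PP [P near] [NP [Pron they]]]]]]]
The difference turns on whether VP → VP PP is used at the relevant span, versus an alternative expansion of VP.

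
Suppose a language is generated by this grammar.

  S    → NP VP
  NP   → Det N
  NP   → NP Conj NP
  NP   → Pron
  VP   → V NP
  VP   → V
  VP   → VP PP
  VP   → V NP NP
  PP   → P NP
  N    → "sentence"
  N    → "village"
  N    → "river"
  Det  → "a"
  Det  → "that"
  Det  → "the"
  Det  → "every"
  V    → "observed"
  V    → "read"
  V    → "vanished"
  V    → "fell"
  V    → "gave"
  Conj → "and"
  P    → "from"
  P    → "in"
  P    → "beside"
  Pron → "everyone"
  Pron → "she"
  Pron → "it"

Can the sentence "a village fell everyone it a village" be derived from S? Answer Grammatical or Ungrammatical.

Ungrammatical

For S → NP VP, the only prefix that parses as NP is 'a village', but the remainder 'fell everyone it a village' is not a VP under these rules.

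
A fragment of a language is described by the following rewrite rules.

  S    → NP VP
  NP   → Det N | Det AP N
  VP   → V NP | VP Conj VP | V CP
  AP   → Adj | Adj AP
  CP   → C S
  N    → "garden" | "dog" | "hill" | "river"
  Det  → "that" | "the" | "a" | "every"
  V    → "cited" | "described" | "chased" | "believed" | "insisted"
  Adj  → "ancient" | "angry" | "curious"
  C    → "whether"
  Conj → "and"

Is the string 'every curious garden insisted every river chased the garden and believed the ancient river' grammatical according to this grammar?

Ungrammatical

For S → NP VP, the only prefix that parses as NP is 'every curious garden', but the remainder 'insisted every river chased the garden and believed the ancient river' is not a VP under these rules.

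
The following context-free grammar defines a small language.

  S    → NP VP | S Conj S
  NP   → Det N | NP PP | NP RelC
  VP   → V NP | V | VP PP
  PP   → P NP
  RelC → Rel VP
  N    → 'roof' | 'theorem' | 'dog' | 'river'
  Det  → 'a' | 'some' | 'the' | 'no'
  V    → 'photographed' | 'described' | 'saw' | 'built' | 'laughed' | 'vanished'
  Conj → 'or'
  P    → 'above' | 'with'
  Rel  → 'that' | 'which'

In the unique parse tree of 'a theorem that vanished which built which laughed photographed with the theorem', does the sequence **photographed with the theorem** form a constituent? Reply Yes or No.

Yes

[S [NP [NP [NP [NP [Det a] [N theorem]] [RelC [Rel that] [VP [V vanished]]]] [RelC [Rel which] [VP [V built]]]] [RelC [Rel which] [VP [V laughed]]]] [VP [VP [V photographed]] [PP [P with] [NP [Det the] [N theorem]]]]]
The words 'photographed with the theorem' are exhaustively dominated by a single VP node (built by VP → VP PP), so they form a constituent.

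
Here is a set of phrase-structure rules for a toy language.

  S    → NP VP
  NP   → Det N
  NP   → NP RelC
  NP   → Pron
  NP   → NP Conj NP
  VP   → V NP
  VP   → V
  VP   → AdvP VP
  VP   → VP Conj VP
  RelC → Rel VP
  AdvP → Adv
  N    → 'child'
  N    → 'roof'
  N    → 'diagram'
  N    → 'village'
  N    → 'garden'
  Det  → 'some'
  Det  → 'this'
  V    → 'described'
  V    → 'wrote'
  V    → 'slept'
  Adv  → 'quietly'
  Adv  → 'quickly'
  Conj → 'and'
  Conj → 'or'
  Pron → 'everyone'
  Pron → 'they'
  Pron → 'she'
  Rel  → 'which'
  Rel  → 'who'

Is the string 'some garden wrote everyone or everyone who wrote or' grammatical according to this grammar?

For S → NP VP, the only prefix that parses as NP is 'some garden', but the remainder 'wrote everyone or everyone who wrote or' is not a VP under these rules.

Ungrammatical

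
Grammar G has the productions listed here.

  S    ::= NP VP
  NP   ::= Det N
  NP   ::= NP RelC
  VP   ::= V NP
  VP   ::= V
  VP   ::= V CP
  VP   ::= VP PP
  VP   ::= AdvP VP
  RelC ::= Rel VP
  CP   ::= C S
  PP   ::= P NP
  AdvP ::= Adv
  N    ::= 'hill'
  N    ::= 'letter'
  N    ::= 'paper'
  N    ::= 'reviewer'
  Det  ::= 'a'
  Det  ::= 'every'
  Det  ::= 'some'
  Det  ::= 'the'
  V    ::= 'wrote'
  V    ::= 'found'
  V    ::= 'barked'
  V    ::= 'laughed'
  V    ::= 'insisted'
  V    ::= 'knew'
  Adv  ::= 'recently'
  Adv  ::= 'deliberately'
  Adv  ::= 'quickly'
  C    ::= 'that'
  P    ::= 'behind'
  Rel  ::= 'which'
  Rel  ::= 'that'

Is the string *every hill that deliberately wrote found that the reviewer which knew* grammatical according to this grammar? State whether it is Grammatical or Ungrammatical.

For S → NP VP, every NP-prefix leaves a non-VP remainder: after 'every hill' the remainder is not a VP; after 'every hill that deliberately wrote' the remainder is not a VP.

Ungrammatical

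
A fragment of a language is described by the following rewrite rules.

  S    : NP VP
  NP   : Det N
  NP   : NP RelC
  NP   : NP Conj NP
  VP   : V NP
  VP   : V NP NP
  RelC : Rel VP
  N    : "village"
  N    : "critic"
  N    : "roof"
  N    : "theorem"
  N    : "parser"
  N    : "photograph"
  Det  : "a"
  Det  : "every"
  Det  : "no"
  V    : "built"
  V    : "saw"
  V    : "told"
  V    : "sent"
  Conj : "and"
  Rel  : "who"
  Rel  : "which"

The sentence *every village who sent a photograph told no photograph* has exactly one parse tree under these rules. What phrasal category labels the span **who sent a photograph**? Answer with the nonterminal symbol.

[S [NP [NP [Det every] [N village]] [RelC [Rel who] [VP [V sent] [NP [Det a] [N photograph]]]]] [VP [V told] [NP [Det no] [N photograph]]]]
The span 'who sent a photograph' is the RelC node built by RelC → Rel VP.

RelC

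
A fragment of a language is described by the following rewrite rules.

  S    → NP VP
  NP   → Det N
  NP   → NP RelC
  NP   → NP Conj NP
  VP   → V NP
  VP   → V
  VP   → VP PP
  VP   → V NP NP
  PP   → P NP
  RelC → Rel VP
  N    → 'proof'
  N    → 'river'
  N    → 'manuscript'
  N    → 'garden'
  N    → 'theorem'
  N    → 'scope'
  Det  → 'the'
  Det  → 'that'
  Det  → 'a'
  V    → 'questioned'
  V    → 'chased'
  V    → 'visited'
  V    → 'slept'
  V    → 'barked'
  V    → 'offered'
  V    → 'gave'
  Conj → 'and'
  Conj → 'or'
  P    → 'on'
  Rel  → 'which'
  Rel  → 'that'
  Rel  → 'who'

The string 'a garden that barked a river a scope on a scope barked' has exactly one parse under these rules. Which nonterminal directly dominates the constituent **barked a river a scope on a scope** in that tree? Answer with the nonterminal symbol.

S
  NP
    NP
      Det: a
      N: garden
    RelC
      Rel: that
      VP
        VP
          V: barked
          NP
            Det: a
            N: river
          NP
            Det: a
            N: scope
        PP
          P: on
          NP
            Det: a
            N: scope
  VP
    V: barked
The span 'barked a river a scope on a scope' is the VP node built by VP → VP PP.
Its mother is the RelC built by RelC → Rel VP.

RelC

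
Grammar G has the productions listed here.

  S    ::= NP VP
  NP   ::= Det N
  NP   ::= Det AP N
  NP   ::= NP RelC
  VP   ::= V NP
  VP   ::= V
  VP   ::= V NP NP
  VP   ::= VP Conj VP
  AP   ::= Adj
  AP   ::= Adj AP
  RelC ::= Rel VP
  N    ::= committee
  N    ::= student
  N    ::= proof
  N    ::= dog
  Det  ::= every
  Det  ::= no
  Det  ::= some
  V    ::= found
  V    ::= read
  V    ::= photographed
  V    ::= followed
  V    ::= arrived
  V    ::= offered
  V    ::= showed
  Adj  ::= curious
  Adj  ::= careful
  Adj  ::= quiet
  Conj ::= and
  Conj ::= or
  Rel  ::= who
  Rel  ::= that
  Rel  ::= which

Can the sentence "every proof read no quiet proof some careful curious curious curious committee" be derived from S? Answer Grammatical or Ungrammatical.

S
  NP
    Det: every
    N: proof
  VP
    V: read
    NP
      Det: no
      AP
        Adj: quiet
      N: proof
    NP
      Det: some
      AP
        Adj: careful
        AP
          Adj: curious
          AP
            Adj: curious
            AP
              Adj: curious
      N: committee
Every word is introduced by a lexical rule and the phrasal rules combine the resulting categories into a single S.

Grammatical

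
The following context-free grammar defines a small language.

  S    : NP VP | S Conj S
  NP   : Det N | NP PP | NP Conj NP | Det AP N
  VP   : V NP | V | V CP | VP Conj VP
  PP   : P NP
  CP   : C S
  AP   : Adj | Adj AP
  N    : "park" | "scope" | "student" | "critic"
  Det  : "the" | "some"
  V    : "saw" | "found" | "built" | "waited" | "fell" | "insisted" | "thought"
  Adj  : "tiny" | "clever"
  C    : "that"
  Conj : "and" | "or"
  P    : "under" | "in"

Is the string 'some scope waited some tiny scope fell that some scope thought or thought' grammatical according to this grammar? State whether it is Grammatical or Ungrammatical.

For S → NP VP, the only prefix that parses as NP is 'some scope', but the remainder 'waited some tiny scope fell that some scope thought or thought' is not a VP under these rules. The alternative S rule S → S Conj S likewise has no satisfying split.

Ungrammatical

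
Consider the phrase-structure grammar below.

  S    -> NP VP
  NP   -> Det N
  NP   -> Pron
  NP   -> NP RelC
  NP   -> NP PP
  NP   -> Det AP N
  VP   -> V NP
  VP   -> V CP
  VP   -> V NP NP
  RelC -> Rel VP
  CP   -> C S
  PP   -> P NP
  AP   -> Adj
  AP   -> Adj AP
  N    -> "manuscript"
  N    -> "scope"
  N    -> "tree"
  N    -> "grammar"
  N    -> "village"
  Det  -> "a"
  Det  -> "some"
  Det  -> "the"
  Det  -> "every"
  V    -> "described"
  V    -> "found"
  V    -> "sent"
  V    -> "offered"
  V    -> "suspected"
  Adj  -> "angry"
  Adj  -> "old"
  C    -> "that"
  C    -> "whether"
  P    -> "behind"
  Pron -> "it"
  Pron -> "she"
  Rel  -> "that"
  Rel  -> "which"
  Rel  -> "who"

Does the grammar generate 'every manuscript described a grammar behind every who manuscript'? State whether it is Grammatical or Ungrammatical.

Ungrammatical

A Det word can never sit immediately before a Rel word in any string this grammar generates, so the substring 'every who' rules out a derivation.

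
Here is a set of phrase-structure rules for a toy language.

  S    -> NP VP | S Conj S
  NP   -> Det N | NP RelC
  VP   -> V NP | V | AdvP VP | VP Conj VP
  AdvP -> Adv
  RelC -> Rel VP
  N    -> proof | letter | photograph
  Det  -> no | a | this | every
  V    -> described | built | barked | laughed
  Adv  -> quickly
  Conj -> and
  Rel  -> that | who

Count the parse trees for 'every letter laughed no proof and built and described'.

2

The two bracketings:
[S [NP [Det every] [N letter]] [VP [VP [V laughed] [NP [Det no] [N proof]]] [Conj and] [VP [VP [V built]] [Conj and] [VP [V described]]]]]
[S [NP [Det every] [N letter]] [VP [VP [VP [V laughed] [NP [Det no] [N proof]]] [Conj and] [VP [V built]]] [Conj and] [VP [V described]]]]
The trees differ in how a recursive rule is bracketed over the same span.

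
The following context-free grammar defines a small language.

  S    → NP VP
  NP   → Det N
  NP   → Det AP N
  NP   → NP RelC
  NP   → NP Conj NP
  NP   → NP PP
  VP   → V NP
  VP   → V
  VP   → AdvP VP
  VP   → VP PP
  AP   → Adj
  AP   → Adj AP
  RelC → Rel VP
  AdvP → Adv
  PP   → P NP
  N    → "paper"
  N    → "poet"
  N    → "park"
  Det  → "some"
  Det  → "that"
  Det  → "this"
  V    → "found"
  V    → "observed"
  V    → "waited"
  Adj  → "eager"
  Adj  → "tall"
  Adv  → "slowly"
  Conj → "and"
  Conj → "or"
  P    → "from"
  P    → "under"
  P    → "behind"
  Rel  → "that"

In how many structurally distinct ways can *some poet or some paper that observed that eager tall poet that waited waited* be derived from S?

5

Two of the 5 distinct bracketings:
[S [NP [NP [NP [Det some] [N poet]] [Conj or] [NP [Det some] [N paper]]] [RelC [Rel that] [VP [V observed] [NP [NP [Det that] [AP [Adj eager] [AP [Adj tall]]] [N poet]] [RelC [Rel that] [VP [V waited]]]]]]] [VP [V waited]]]
[S [NP [NP [NP [NP [Det some] [N poet]] [Conj or] [NP [Det some] [N paper]]] [RelC [Rel that] [VP [V observed] [NP [Det that] [AP [Adj eager] [AP [Adj tall]]] [N poet]]]]] [RelC [Rel that] [VP [V waited]]]] [VP [V waited]]]
The trees differ in how a recursive rule is bracketed over the same span.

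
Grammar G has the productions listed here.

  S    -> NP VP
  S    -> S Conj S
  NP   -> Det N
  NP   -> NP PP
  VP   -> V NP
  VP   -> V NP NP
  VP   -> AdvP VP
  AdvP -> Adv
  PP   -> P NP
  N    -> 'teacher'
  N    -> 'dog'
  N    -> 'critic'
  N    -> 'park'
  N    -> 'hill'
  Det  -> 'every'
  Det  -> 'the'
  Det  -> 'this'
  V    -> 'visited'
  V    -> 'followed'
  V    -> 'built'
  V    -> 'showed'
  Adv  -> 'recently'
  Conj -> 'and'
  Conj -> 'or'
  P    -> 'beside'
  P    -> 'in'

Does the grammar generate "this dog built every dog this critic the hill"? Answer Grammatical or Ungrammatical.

For S → NP VP, the only prefix that parses as NP is 'this dog', but the remainder 'built every dog this critic the hill' is not a VP under these rules. The alternative S rule S → S Conj S likewise has no satisfying split.

Ungrammatical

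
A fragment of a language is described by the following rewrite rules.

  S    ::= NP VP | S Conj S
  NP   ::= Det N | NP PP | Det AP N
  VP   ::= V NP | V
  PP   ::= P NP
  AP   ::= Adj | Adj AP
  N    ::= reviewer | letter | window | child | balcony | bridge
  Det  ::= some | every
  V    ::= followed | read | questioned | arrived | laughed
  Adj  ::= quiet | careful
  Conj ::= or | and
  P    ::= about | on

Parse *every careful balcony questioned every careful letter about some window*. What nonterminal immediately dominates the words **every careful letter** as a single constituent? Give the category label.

NP

[S [NP [Det every] [AP [Adj careful]] [N balcony]] [VP [V questioned] [NP [NP [Det every] [AP [Adj careful]] [N letter]] [PP [P about] [NP [Det some] [N window]]]]]]
The span 'every careful letter' is the NP node built by NP → Det AP N.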